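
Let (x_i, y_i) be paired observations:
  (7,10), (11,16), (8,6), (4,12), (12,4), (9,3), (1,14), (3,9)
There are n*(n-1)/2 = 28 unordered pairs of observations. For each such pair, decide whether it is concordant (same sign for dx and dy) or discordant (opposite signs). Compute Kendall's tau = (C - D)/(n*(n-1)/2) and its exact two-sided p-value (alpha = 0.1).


Step 1: Enumerate the 28 unordered pairs (i,j) with i<j and classify each by sign(x_j-x_i) * sign(y_j-y_i).
  (1,2):dx=+4,dy=+6->C; (1,3):dx=+1,dy=-4->D; (1,4):dx=-3,dy=+2->D; (1,5):dx=+5,dy=-6->D
  (1,6):dx=+2,dy=-7->D; (1,7):dx=-6,dy=+4->D; (1,8):dx=-4,dy=-1->C; (2,3):dx=-3,dy=-10->C
  (2,4):dx=-7,dy=-4->C; (2,5):dx=+1,dy=-12->D; (2,6):dx=-2,dy=-13->C; (2,7):dx=-10,dy=-2->C
  (2,8):dx=-8,dy=-7->C; (3,4):dx=-4,dy=+6->D; (3,5):dx=+4,dy=-2->D; (3,6):dx=+1,dy=-3->D
  (3,7):dx=-7,dy=+8->D; (3,8):dx=-5,dy=+3->D; (4,5):dx=+8,dy=-8->D; (4,6):dx=+5,dy=-9->D
  (4,7):dx=-3,dy=+2->D; (4,8):dx=-1,dy=-3->C; (5,6):dx=-3,dy=-1->C; (5,7):dx=-11,dy=+10->D
  (5,8):dx=-9,dy=+5->D; (6,7):dx=-8,dy=+11->D; (6,8):dx=-6,dy=+6->D; (7,8):dx=+2,dy=-5->D
Step 2: C = 9, D = 19, total pairs = 28.
Step 3: tau = (C - D)/(n(n-1)/2) = (9 - 19)/28 = -0.357143.
Step 4: Exact two-sided p-value (enumerate n! = 40320 permutations of y under H0): p = 0.275099.
Step 5: alpha = 0.1. fail to reject H0.

tau_b = -0.3571 (C=9, D=19), p = 0.275099, fail to reject H0.


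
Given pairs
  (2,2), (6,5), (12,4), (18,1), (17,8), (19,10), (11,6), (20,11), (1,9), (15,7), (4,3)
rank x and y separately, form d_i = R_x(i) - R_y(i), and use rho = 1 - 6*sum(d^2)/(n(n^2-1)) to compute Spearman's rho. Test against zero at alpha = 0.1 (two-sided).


Step 1: Rank x and y separately (midranks; no ties here).
rank(x): 2->2, 6->4, 12->6, 18->9, 17->8, 19->10, 11->5, 20->11, 1->1, 15->7, 4->3
rank(y): 2->2, 5->5, 4->4, 1->1, 8->8, 10->10, 6->6, 11->11, 9->9, 7->7, 3->3
Step 2: d_i = R_x(i) - R_y(i); compute d_i^2.
  (2-2)^2=0, (4-5)^2=1, (6-4)^2=4, (9-1)^2=64, (8-8)^2=0, (10-10)^2=0, (5-6)^2=1, (11-11)^2=0, (1-9)^2=64, (7-7)^2=0, (3-3)^2=0
sum(d^2) = 134.
Step 3: rho = 1 - 6*134 / (11*(11^2 - 1)) = 1 - 804/1320 = 0.390909.
Step 4: Under H0, t = rho * sqrt((n-2)/(1-rho^2)) = 1.2741 ~ t(9).
Step 5: Two-sided p-value from the t-distribution with 9 df = 0.234540.
Step 6: alpha = 0.1. fail to reject H0.

rho = 0.3909, p = 0.234540, fail to reject H0 at alpha = 0.1.


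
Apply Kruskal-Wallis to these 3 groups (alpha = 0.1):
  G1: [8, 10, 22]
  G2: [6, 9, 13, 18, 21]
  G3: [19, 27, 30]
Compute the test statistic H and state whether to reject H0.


Step 1: Combine all N = 11 observations and assign midranks.
sorted (value, group, rank): (6,G2,1), (8,G1,2), (9,G2,3), (10,G1,4), (13,G2,5), (18,G2,6), (19,G3,7), (21,G2,8), (22,G1,9), (27,G3,10), (30,G3,11)
Step 2: Sum ranks within each group.
R_1 = 15 (n_1 = 3)
R_2 = 23 (n_2 = 5)
R_3 = 28 (n_3 = 3)
Step 3: H = 12/(N(N+1)) * sum(R_i^2/n_i) - 3(N+1)
     = 12/(11*12) * (15^2/3 + 23^2/5 + 28^2/3) - 3*12
     = 0.090909 * 442.133 - 36
     = 4.193939.
Step 4: No ties, so H is used without correction.
Step 5: Under H0, H ~ chi^2(2); p-value = 0.122828.
Step 6: alpha = 0.1. fail to reject H0.

H = 4.1939, df = 2, p = 0.122828, fail to reject H0.


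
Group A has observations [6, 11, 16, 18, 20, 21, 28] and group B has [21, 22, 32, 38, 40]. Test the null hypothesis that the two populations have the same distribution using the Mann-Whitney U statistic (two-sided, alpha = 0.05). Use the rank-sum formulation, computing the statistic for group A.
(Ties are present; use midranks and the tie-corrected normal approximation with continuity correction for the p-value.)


Step 1: Combine and sort all 12 observations; assign midranks.
sorted (value, group): (6,X), (11,X), (16,X), (18,X), (20,X), (21,X), (21,Y), (22,Y), (28,X), (32,Y), (38,Y), (40,Y)
ranks: 6->1, 11->2, 16->3, 18->4, 20->5, 21->6.5, 21->6.5, 22->8, 28->9, 32->10, 38->11, 40->12
Step 2: Rank sum for X: R1 = 1 + 2 + 3 + 4 + 5 + 6.5 + 9 = 30.5.
Step 3: U_X = R1 - n1(n1+1)/2 = 30.5 - 7*8/2 = 30.5 - 28 = 2.5.
       U_Y = n1*n2 - U_X = 35 - 2.5 = 32.5.
Step 4: Ties are present, so use the tie-corrected normal approximation (with continuity correction) for the p-value.
Step 5: p-value = 0.018328; compare to alpha = 0.05. reject H0.

U_X = 2.5, p = 0.018328, reject H0 at alpha = 0.05.


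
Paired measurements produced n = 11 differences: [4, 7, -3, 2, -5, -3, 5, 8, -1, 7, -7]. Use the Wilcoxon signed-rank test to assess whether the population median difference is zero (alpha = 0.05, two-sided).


Step 1: Drop any zero differences (none here) and take |d_i|.
|d| = [4, 7, 3, 2, 5, 3, 5, 8, 1, 7, 7]
Step 2: Midrank |d_i| (ties get averaged ranks).
ranks: |4|->5, |7|->9, |3|->3.5, |2|->2, |5|->6.5, |3|->3.5, |5|->6.5, |8|->11, |1|->1, |7|->9, |7|->9
Step 3: Attach original signs; sum ranks with positive sign and with negative sign.
W+ = 5 + 9 + 2 + 6.5 + 11 + 9 = 42.5
W- = 3.5 + 6.5 + 3.5 + 1 + 9 = 23.5
(Check: W+ + W- = 66 should equal n(n+1)/2 = 66.)
Step 4: Test statistic W = min(W+, W-) = 23.5.
Step 5: Ties in |d|, so use the tie-corrected normal approximation.
        E[W] = n(n+1)/4 = 11*12/4 = 33.
        Tie groups: |d|=3 (t=2), |d|=5 (t=2), |d|=7 (t=3); sum(t^3 - t) = 36.
        Var[W] = n(n+1)(2n+1)/24 - sum(t^3-t)/48 = 3036/24 - 36/48 = 125.75.
        z = (W - E[W]) / sqrt(Var[W]) = (23.5 - 33) / 11.2138 = -0.8472.
        Two-sided p = 2*Phi(z) = 0.396901.
Step 6: alpha = 0.05. fail to reject H0.

W+ = 42.5, W- = 23.5, W = min = 23.5, p = 0.396901, fail to reject H0.


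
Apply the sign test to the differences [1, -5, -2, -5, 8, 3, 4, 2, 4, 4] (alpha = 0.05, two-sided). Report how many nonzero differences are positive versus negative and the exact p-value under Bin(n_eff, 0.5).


Step 1: Discard zero differences. Original n = 10; n_eff = number of nonzero differences = 10.
Nonzero differences (with sign): +1, -5, -2, -5, +8, +3, +4, +2, +4, +4
Step 2: Count signs: positive = 7, negative = 3.
Step 3: Under H0: P(positive) = 0.5, so the number of positives S ~ Bin(10, 0.5).
Step 4: Two-sided exact p-value = sum of Bin(10,0.5) probabilities at or below the observed probability = 0.343750.
Step 5: alpha = 0.05. fail to reject H0.

n_eff = 10, pos = 7, neg = 3, p = 0.343750, fail to reject H0.


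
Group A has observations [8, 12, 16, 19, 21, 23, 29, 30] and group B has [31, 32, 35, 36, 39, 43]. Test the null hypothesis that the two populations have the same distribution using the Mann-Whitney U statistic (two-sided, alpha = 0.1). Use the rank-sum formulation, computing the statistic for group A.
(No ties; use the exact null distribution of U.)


Step 1: Combine and sort all 14 observations; assign midranks.
sorted (value, group): (8,X), (12,X), (16,X), (19,X), (21,X), (23,X), (29,X), (30,X), (31,Y), (32,Y), (35,Y), (36,Y), (39,Y), (43,Y)
ranks: 8->1, 12->2, 16->3, 19->4, 21->5, 23->6, 29->7, 30->8, 31->9, 32->10, 35->11, 36->12, 39->13, 43->14
Step 2: Rank sum for X: R1 = 1 + 2 + 3 + 4 + 5 + 6 + 7 + 8 = 36.
Step 3: U_X = R1 - n1(n1+1)/2 = 36 - 8*9/2 = 36 - 36 = 0.
       U_Y = n1*n2 - U_X = 48 - 0 = 48.
Step 4: No ties, so the exact null distribution of U (based on enumerating the C(14,8) = 3003 equally likely rank assignments) gives the two-sided p-value.
Step 5: p-value = 0.000666; compare to alpha = 0.1. reject H0.

U_X = 0, p = 0.000666, reject H0 at alpha = 0.1.


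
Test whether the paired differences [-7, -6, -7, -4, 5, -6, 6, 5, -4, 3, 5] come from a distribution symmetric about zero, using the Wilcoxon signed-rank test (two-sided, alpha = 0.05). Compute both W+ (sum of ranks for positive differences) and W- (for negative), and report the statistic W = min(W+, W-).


Step 1: Drop any zero differences (none here) and take |d_i|.
|d| = [7, 6, 7, 4, 5, 6, 6, 5, 4, 3, 5]
Step 2: Midrank |d_i| (ties get averaged ranks).
ranks: |7|->10.5, |6|->8, |7|->10.5, |4|->2.5, |5|->5, |6|->8, |6|->8, |5|->5, |4|->2.5, |3|->1, |5|->5
Step 3: Attach original signs; sum ranks with positive sign and with negative sign.
W+ = 5 + 8 + 5 + 1 + 5 = 24
W- = 10.5 + 8 + 10.5 + 2.5 + 8 + 2.5 = 42
(Check: W+ + W- = 66 should equal n(n+1)/2 = 66.)
Step 4: Test statistic W = min(W+, W-) = 24.
Step 5: Ties in |d|, so use the tie-corrected normal approximation.
        E[W] = n(n+1)/4 = 11*12/4 = 33.
        Tie groups: |d|=4 (t=2), |d|=5 (t=3), |d|=6 (t=3), |d|=7 (t=2); sum(t^3 - t) = 60.
        Var[W] = n(n+1)(2n+1)/24 - sum(t^3-t)/48 = 3036/24 - 60/48 = 125.25.
        z = (W - E[W]) / sqrt(Var[W]) = (24 - 33) / 11.1915 = -0.8042.
        Two-sided p = 2*Phi(z) = 0.421293.
Step 6: alpha = 0.05. fail to reject H0.

W+ = 24, W- = 42, W = min = 24, p = 0.421293, fail to reject H0.


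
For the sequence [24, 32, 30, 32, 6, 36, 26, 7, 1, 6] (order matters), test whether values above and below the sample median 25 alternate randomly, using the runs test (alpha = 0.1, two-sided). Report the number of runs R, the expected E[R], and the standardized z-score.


Step 1: Compute median = 25; label A = above, B = below.
Labels in order: BAAABAABBB  (n_A = 5, n_B = 5)
Step 2: Count runs R = 5.
Step 3: Under H0 (random ordering), E[R] = 2*n_A*n_B/(n_A+n_B) + 1 = 2*5*5/10 + 1 = 6.0000.
        Var[R] = 2*n_A*n_B*(2*n_A*n_B - n_A - n_B) / ((n_A+n_B)^2 * (n_A+n_B-1)) = 2000/900 = 2.2222.
        SD[R] = 1.4907.
Step 4: Continuity-corrected z = (R + 0.5 - E[R]) / SD[R] = (5 + 0.5 - 6.0000) / 1.4907 = -0.3354.
Step 5: Two-sided p-value via normal approximation = 2*(1 - Phi(|z|)) = 0.737316.
Step 6: alpha = 0.1. fail to reject H0.

R = 5, z = -0.3354, p = 0.737316, fail to reject H0.


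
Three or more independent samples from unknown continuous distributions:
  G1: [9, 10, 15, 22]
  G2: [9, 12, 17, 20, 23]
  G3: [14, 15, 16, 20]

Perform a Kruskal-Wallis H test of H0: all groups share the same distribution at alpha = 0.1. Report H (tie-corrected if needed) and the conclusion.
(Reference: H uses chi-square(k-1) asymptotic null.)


Step 1: Combine all N = 13 observations and assign midranks.
sorted (value, group, rank): (9,G1,1.5), (9,G2,1.5), (10,G1,3), (12,G2,4), (14,G3,5), (15,G1,6.5), (15,G3,6.5), (16,G3,8), (17,G2,9), (20,G2,10.5), (20,G3,10.5), (22,G1,12), (23,G2,13)
Step 2: Sum ranks within each group.
R_1 = 23 (n_1 = 4)
R_2 = 38 (n_2 = 5)
R_3 = 30 (n_3 = 4)
Step 3: H = 12/(N(N+1)) * sum(R_i^2/n_i) - 3(N+1)
     = 12/(13*14) * (23^2/4 + 38^2/5 + 30^2/4) - 3*14
     = 0.065934 * 646.05 - 42
     = 0.596703.
Step 4: Ties present; correction factor C = 1 - 18/(13^3 - 13) = 0.991758. Corrected H = 0.596703 / 0.991758 = 0.601662.
Step 5: Under H0, H ~ chi^2(2); p-value = 0.740203.
Step 6: alpha = 0.1. fail to reject H0.

H = 0.6017, df = 2, p = 0.740203, fail to reject H0.


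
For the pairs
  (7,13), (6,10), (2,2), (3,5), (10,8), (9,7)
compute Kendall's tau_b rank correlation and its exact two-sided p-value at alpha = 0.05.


Step 1: Enumerate the 15 unordered pairs (i,j) with i<j and classify each by sign(x_j-x_i) * sign(y_j-y_i).
  (1,2):dx=-1,dy=-3->C; (1,3):dx=-5,dy=-11->C; (1,4):dx=-4,dy=-8->C; (1,5):dx=+3,dy=-5->D
  (1,6):dx=+2,dy=-6->D; (2,3):dx=-4,dy=-8->C; (2,4):dx=-3,dy=-5->C; (2,5):dx=+4,dy=-2->D
  (2,6):dx=+3,dy=-3->D; (3,4):dx=+1,dy=+3->C; (3,5):dx=+8,dy=+6->C; (3,6):dx=+7,dy=+5->C
  (4,5):dx=+7,dy=+3->C; (4,6):dx=+6,dy=+2->C; (5,6):dx=-1,dy=-1->C
Step 2: C = 11, D = 4, total pairs = 15.
Step 3: tau = (C - D)/(n(n-1)/2) = (11 - 4)/15 = 0.466667.
Step 4: Exact two-sided p-value (enumerate n! = 720 permutations of y under H0): p = 0.272222.
Step 5: alpha = 0.05. fail to reject H0.

tau_b = 0.4667 (C=11, D=4), p = 0.272222, fail to reject H0.


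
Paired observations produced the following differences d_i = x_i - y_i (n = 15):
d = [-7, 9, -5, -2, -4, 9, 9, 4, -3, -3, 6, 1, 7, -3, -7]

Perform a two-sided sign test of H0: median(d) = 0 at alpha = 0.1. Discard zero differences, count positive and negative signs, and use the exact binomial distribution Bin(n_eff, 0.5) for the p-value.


Step 1: Discard zero differences. Original n = 15; n_eff = number of nonzero differences = 15.
Nonzero differences (with sign): -7, +9, -5, -2, -4, +9, +9, +4, -3, -3, +6, +1, +7, -3, -7
Step 2: Count signs: positive = 7, negative = 8.
Step 3: Under H0: P(positive) = 0.5, so the number of positives S ~ Bin(15, 0.5).
Step 4: Two-sided exact p-value = sum of Bin(15,0.5) probabilities at or below the observed probability = 1.000000.
Step 5: alpha = 0.1. fail to reject H0.

n_eff = 15, pos = 7, neg = 8, p = 1.000000, fail to reject H0.


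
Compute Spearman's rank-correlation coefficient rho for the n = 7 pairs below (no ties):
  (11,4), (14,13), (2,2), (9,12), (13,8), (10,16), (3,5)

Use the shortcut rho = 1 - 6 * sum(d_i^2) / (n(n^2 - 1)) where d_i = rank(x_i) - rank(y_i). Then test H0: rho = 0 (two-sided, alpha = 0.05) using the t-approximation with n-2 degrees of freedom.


Step 1: Rank x and y separately (midranks; no ties here).
rank(x): 11->5, 14->7, 2->1, 9->3, 13->6, 10->4, 3->2
rank(y): 4->2, 13->6, 2->1, 12->5, 8->4, 16->7, 5->3
Step 2: d_i = R_x(i) - R_y(i); compute d_i^2.
  (5-2)^2=9, (7-6)^2=1, (1-1)^2=0, (3-5)^2=4, (6-4)^2=4, (4-7)^2=9, (2-3)^2=1
sum(d^2) = 28.
Step 3: rho = 1 - 6*28 / (7*(7^2 - 1)) = 1 - 168/336 = 0.500000.
Step 4: Under H0, t = rho * sqrt((n-2)/(1-rho^2)) = 1.2910 ~ t(5).
Step 5: Two-sided p-value from the t-distribution with 5 df = 0.253170.
Step 6: alpha = 0.05. fail to reject H0.

rho = 0.5000, p = 0.253170, fail to reject H0 at alpha = 0.05.


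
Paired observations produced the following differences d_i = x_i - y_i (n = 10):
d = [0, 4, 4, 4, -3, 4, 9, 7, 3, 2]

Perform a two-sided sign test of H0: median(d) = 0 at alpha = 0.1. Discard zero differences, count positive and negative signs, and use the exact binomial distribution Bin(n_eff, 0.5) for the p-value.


Step 1: Discard zero differences. Original n = 10; n_eff = number of nonzero differences = 9.
Nonzero differences (with sign): +4, +4, +4, -3, +4, +9, +7, +3, +2
Step 2: Count signs: positive = 8, negative = 1.
Step 3: Under H0: P(positive) = 0.5, so the number of positives S ~ Bin(9, 0.5).
Step 4: Two-sided exact p-value = sum of Bin(9,0.5) probabilities at or below the observed probability = 0.039062.
Step 5: alpha = 0.1. reject H0.

n_eff = 9, pos = 8, neg = 1, p = 0.039062, reject H0.


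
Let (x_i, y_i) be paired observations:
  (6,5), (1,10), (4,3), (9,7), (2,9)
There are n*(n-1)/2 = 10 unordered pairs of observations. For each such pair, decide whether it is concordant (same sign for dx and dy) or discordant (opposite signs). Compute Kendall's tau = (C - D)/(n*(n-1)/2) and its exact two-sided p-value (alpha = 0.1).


Step 1: Enumerate the 10 unordered pairs (i,j) with i<j and classify each by sign(x_j-x_i) * sign(y_j-y_i).
  (1,2):dx=-5,dy=+5->D; (1,3):dx=-2,dy=-2->C; (1,4):dx=+3,dy=+2->C; (1,5):dx=-4,dy=+4->D
  (2,3):dx=+3,dy=-7->D; (2,4):dx=+8,dy=-3->D; (2,5):dx=+1,dy=-1->D; (3,4):dx=+5,dy=+4->C
  (3,5):dx=-2,dy=+6->D; (4,5):dx=-7,dy=+2->D
Step 2: C = 3, D = 7, total pairs = 10.
Step 3: tau = (C - D)/(n(n-1)/2) = (3 - 7)/10 = -0.400000.
Step 4: Exact two-sided p-value (enumerate n! = 120 permutations of y under H0): p = 0.483333.
Step 5: alpha = 0.1. fail to reject H0.

tau_b = -0.4000 (C=3, D=7), p = 0.483333, fail to reject H0.


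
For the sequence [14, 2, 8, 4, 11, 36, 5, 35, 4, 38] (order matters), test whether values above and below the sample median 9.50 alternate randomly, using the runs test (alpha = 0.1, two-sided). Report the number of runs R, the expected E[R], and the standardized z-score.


Step 1: Compute median = 9.50; label A = above, B = below.
Labels in order: ABBBAABABA  (n_A = 5, n_B = 5)
Step 2: Count runs R = 7.
Step 3: Under H0 (random ordering), E[R] = 2*n_A*n_B/(n_A+n_B) + 1 = 2*5*5/10 + 1 = 6.0000.
        Var[R] = 2*n_A*n_B*(2*n_A*n_B - n_A - n_B) / ((n_A+n_B)^2 * (n_A+n_B-1)) = 2000/900 = 2.2222.
        SD[R] = 1.4907.
Step 4: Continuity-corrected z = (R - 0.5 - E[R]) / SD[R] = (7 - 0.5 - 6.0000) / 1.4907 = 0.3354.
Step 5: Two-sided p-value via normal approximation = 2*(1 - Phi(|z|)) = 0.737316.
Step 6: alpha = 0.1. fail to reject H0.

R = 7, z = 0.3354, p = 0.737316, fail to reject H0.


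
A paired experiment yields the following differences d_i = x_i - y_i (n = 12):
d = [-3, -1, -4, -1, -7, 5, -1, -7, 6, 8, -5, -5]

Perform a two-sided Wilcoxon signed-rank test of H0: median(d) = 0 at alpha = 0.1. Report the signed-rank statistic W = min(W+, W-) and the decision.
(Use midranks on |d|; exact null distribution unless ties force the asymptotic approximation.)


Step 1: Drop any zero differences (none here) and take |d_i|.
|d| = [3, 1, 4, 1, 7, 5, 1, 7, 6, 8, 5, 5]
Step 2: Midrank |d_i| (ties get averaged ranks).
ranks: |3|->4, |1|->2, |4|->5, |1|->2, |7|->10.5, |5|->7, |1|->2, |7|->10.5, |6|->9, |8|->12, |5|->7, |5|->7
Step 3: Attach original signs; sum ranks with positive sign and with negative sign.
W+ = 7 + 9 + 12 = 28
W- = 4 + 2 + 5 + 2 + 10.5 + 2 + 10.5 + 7 + 7 = 50
(Check: W+ + W- = 78 should equal n(n+1)/2 = 78.)
Step 4: Test statistic W = min(W+, W-) = 28.
Step 5: Ties in |d|, so use the tie-corrected normal approximation.
        E[W] = n(n+1)/4 = 12*13/4 = 39.
        Tie groups: |d|=1 (t=3), |d|=5 (t=3), |d|=7 (t=2); sum(t^3 - t) = 54.
        Var[W] = n(n+1)(2n+1)/24 - sum(t^3-t)/48 = 3900/24 - 54/48 = 161.375.
        z = (W - E[W]) / sqrt(Var[W]) = (28 - 39) / 12.7033 = -0.8659.
        Two-sided p = 2*Phi(z) = 0.386538.
Step 6: alpha = 0.1. fail to reject H0.

W+ = 28, W- = 50, W = min = 28, p = 0.386538, fail to reject H0.


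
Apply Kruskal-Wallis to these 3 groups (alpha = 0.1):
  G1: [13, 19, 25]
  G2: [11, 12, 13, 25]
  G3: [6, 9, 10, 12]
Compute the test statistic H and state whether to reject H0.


Step 1: Combine all N = 11 observations and assign midranks.
sorted (value, group, rank): (6,G3,1), (9,G3,2), (10,G3,3), (11,G2,4), (12,G2,5.5), (12,G3,5.5), (13,G1,7.5), (13,G2,7.5), (19,G1,9), (25,G1,10.5), (25,G2,10.5)
Step 2: Sum ranks within each group.
R_1 = 27 (n_1 = 3)
R_2 = 27.5 (n_2 = 4)
R_3 = 11.5 (n_3 = 4)
Step 3: H = 12/(N(N+1)) * sum(R_i^2/n_i) - 3(N+1)
     = 12/(11*12) * (27^2/3 + 27.5^2/4 + 11.5^2/4) - 3*12
     = 0.090909 * 465.125 - 36
     = 6.284091.
Step 4: Ties present; correction factor C = 1 - 18/(11^3 - 11) = 0.986364. Corrected H = 6.284091 / 0.986364 = 6.370968.
Step 5: Under H0, H ~ chi^2(2); p-value = 0.041358.
Step 6: alpha = 0.1. reject H0.

H = 6.3710, df = 2, p = 0.041358, reject H0.


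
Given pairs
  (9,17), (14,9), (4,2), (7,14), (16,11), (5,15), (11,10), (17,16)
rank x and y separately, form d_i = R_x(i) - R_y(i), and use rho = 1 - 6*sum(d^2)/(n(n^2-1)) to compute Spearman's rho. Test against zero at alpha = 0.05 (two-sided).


Step 1: Rank x and y separately (midranks; no ties here).
rank(x): 9->4, 14->6, 4->1, 7->3, 16->7, 5->2, 11->5, 17->8
rank(y): 17->8, 9->2, 2->1, 14->5, 11->4, 15->6, 10->3, 16->7
Step 2: d_i = R_x(i) - R_y(i); compute d_i^2.
  (4-8)^2=16, (6-2)^2=16, (1-1)^2=0, (3-5)^2=4, (7-4)^2=9, (2-6)^2=16, (5-3)^2=4, (8-7)^2=1
sum(d^2) = 66.
Step 3: rho = 1 - 6*66 / (8*(8^2 - 1)) = 1 - 396/504 = 0.214286.
Step 4: Under H0, t = rho * sqrt((n-2)/(1-rho^2)) = 0.5374 ~ t(6).
Step 5: Two-sided p-value from the t-distribution with 6 df = 0.610344.
Step 6: alpha = 0.05. fail to reject H0.

rho = 0.2143, p = 0.610344, fail to reject H0 at alpha = 0.05.


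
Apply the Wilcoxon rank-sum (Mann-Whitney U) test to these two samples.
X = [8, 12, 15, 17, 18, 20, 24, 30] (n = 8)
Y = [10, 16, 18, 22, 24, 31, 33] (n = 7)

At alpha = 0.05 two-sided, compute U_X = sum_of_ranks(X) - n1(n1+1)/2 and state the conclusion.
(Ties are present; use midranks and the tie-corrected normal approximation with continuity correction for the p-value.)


Step 1: Combine and sort all 15 observations; assign midranks.
sorted (value, group): (8,X), (10,Y), (12,X), (15,X), (16,Y), (17,X), (18,X), (18,Y), (20,X), (22,Y), (24,X), (24,Y), (30,X), (31,Y), (33,Y)
ranks: 8->1, 10->2, 12->3, 15->4, 16->5, 17->6, 18->7.5, 18->7.5, 20->9, 22->10, 24->11.5, 24->11.5, 30->13, 31->14, 33->15
Step 2: Rank sum for X: R1 = 1 + 3 + 4 + 6 + 7.5 + 9 + 11.5 + 13 = 55.
Step 3: U_X = R1 - n1(n1+1)/2 = 55 - 8*9/2 = 55 - 36 = 19.
       U_Y = n1*n2 - U_X = 56 - 19 = 37.
Step 4: Ties are present, so use the tie-corrected normal approximation (with continuity correction) for the p-value.
Step 5: p-value = 0.324405; compare to alpha = 0.05. fail to reject H0.

U_X = 19, p = 0.324405, fail to reject H0 at alpha = 0.05.


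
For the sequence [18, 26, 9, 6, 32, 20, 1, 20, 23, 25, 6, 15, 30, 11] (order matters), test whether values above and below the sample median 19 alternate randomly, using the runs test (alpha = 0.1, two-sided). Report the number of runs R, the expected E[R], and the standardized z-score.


Step 1: Compute median = 19; label A = above, B = below.
Labels in order: BABBAABAAABBAB  (n_A = 7, n_B = 7)
Step 2: Count runs R = 9.
Step 3: Under H0 (random ordering), E[R] = 2*n_A*n_B/(n_A+n_B) + 1 = 2*7*7/14 + 1 = 8.0000.
        Var[R] = 2*n_A*n_B*(2*n_A*n_B - n_A - n_B) / ((n_A+n_B)^2 * (n_A+n_B-1)) = 8232/2548 = 3.2308.
        SD[R] = 1.7974.
Step 4: Continuity-corrected z = (R - 0.5 - E[R]) / SD[R] = (9 - 0.5 - 8.0000) / 1.7974 = 0.2782.
Step 5: Two-sided p-value via normal approximation = 2*(1 - Phi(|z|)) = 0.780879.
Step 6: alpha = 0.1. fail to reject H0.

R = 9, z = 0.2782, p = 0.780879, fail to reject H0.


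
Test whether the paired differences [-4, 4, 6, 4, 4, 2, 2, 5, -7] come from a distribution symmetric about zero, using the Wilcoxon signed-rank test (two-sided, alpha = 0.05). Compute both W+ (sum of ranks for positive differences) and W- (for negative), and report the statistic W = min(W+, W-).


Step 1: Drop any zero differences (none here) and take |d_i|.
|d| = [4, 4, 6, 4, 4, 2, 2, 5, 7]
Step 2: Midrank |d_i| (ties get averaged ranks).
ranks: |4|->4.5, |4|->4.5, |6|->8, |4|->4.5, |4|->4.5, |2|->1.5, |2|->1.5, |5|->7, |7|->9
Step 3: Attach original signs; sum ranks with positive sign and with negative sign.
W+ = 4.5 + 8 + 4.5 + 4.5 + 1.5 + 1.5 + 7 = 31.5
W- = 4.5 + 9 = 13.5
(Check: W+ + W- = 45 should equal n(n+1)/2 = 45.)
Step 4: Test statistic W = min(W+, W-) = 13.5.
Step 5: Ties in |d|, so use the tie-corrected normal approximation.
        E[W] = n(n+1)/4 = 9*10/4 = 22.5.
        Tie groups: |d|=2 (t=2), |d|=4 (t=4); sum(t^3 - t) = 66.
        Var[W] = n(n+1)(2n+1)/24 - sum(t^3-t)/48 = 1710/24 - 66/48 = 69.875.
        z = (W - E[W]) / sqrt(Var[W]) = (13.5 - 22.5) / 8.3591 = -1.0767.
        Two-sided p = 2*Phi(z) = 0.281629.
Step 6: alpha = 0.05. fail to reject H0.

W+ = 31.5, W- = 13.5, W = min = 13.5, p = 0.281629, fail to reject H0.


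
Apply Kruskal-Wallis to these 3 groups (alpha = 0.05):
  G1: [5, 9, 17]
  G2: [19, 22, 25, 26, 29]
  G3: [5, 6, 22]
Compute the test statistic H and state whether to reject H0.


Step 1: Combine all N = 11 observations and assign midranks.
sorted (value, group, rank): (5,G1,1.5), (5,G3,1.5), (6,G3,3), (9,G1,4), (17,G1,5), (19,G2,6), (22,G2,7.5), (22,G3,7.5), (25,G2,9), (26,G2,10), (29,G2,11)
Step 2: Sum ranks within each group.
R_1 = 10.5 (n_1 = 3)
R_2 = 43.5 (n_2 = 5)
R_3 = 12 (n_3 = 3)
Step 3: H = 12/(N(N+1)) * sum(R_i^2/n_i) - 3(N+1)
     = 12/(11*12) * (10.5^2/3 + 43.5^2/5 + 12^2/3) - 3*12
     = 0.090909 * 463.2 - 36
     = 6.109091.
Step 4: Ties present; correction factor C = 1 - 12/(11^3 - 11) = 0.990909. Corrected H = 6.109091 / 0.990909 = 6.165138.
Step 5: Under H0, H ~ chi^2(2); p-value = 0.045841.
Step 6: alpha = 0.05. reject H0.

H = 6.1651, df = 2, p = 0.045841, reject H0.


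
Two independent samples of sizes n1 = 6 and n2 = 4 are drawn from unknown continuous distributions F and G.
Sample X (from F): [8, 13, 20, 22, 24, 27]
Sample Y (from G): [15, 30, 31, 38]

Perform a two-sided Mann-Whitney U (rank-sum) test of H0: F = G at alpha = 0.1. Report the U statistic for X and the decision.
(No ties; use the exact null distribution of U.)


Step 1: Combine and sort all 10 observations; assign midranks.
sorted (value, group): (8,X), (13,X), (15,Y), (20,X), (22,X), (24,X), (27,X), (30,Y), (31,Y), (38,Y)
ranks: 8->1, 13->2, 15->3, 20->4, 22->5, 24->6, 27->7, 30->8, 31->9, 38->10
Step 2: Rank sum for X: R1 = 1 + 2 + 4 + 5 + 6 + 7 = 25.
Step 3: U_X = R1 - n1(n1+1)/2 = 25 - 6*7/2 = 25 - 21 = 4.
       U_Y = n1*n2 - U_X = 24 - 4 = 20.
Step 4: No ties, so the exact null distribution of U (based on enumerating the C(10,6) = 210 equally likely rank assignments) gives the two-sided p-value.
Step 5: p-value = 0.114286; compare to alpha = 0.1. fail to reject H0.

U_X = 4, p = 0.114286, fail to reject H0 at alpha = 0.1.


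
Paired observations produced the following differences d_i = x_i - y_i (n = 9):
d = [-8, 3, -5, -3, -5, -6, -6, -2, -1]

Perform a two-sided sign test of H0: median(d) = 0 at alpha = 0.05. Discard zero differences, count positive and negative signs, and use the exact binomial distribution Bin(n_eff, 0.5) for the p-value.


Step 1: Discard zero differences. Original n = 9; n_eff = number of nonzero differences = 9.
Nonzero differences (with sign): -8, +3, -5, -3, -5, -6, -6, -2, -1
Step 2: Count signs: positive = 1, negative = 8.
Step 3: Under H0: P(positive) = 0.5, so the number of positives S ~ Bin(9, 0.5).
Step 4: Two-sided exact p-value = sum of Bin(9,0.5) probabilities at or below the observed probability = 0.039062.
Step 5: alpha = 0.05. reject H0.

n_eff = 9, pos = 1, neg = 8, p = 0.039062, reject H0.


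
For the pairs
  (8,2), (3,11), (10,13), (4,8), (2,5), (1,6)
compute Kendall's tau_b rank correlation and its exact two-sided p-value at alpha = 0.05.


Step 1: Enumerate the 15 unordered pairs (i,j) with i<j and classify each by sign(x_j-x_i) * sign(y_j-y_i).
  (1,2):dx=-5,dy=+9->D; (1,3):dx=+2,dy=+11->C; (1,4):dx=-4,dy=+6->D; (1,5):dx=-6,dy=+3->D
  (1,6):dx=-7,dy=+4->D; (2,3):dx=+7,dy=+2->C; (2,4):dx=+1,dy=-3->D; (2,5):dx=-1,dy=-6->C
  (2,6):dx=-2,dy=-5->C; (3,4):dx=-6,dy=-5->C; (3,5):dx=-8,dy=-8->C; (3,6):dx=-9,dy=-7->C
  (4,5):dx=-2,dy=-3->C; (4,6):dx=-3,dy=-2->C; (5,6):dx=-1,dy=+1->D
Step 2: C = 9, D = 6, total pairs = 15.
Step 3: tau = (C - D)/(n(n-1)/2) = (9 - 6)/15 = 0.200000.
Step 4: Exact two-sided p-value (enumerate n! = 720 permutations of y under H0): p = 0.719444.
Step 5: alpha = 0.05. fail to reject H0.

tau_b = 0.2000 (C=9, D=6), p = 0.719444, fail to reject H0.


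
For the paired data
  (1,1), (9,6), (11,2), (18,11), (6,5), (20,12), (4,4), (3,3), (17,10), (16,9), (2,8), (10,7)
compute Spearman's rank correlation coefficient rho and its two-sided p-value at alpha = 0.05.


Step 1: Rank x and y separately (midranks; no ties here).
rank(x): 1->1, 9->6, 11->8, 18->11, 6->5, 20->12, 4->4, 3->3, 17->10, 16->9, 2->2, 10->7
rank(y): 1->1, 6->6, 2->2, 11->11, 5->5, 12->12, 4->4, 3->3, 10->10, 9->9, 8->8, 7->7
Step 2: d_i = R_x(i) - R_y(i); compute d_i^2.
  (1-1)^2=0, (6-6)^2=0, (8-2)^2=36, (11-11)^2=0, (5-5)^2=0, (12-12)^2=0, (4-4)^2=0, (3-3)^2=0, (10-10)^2=0, (9-9)^2=0, (2-8)^2=36, (7-7)^2=0
sum(d^2) = 72.
Step 3: rho = 1 - 6*72 / (12*(12^2 - 1)) = 1 - 432/1716 = 0.748252.
Step 4: Under H0, t = rho * sqrt((n-2)/(1-rho^2)) = 3.5667 ~ t(10).
Step 5: Two-sided p-value from the t-distribution with 10 df = 0.005124.
Step 6: alpha = 0.05. reject H0.

rho = 0.7483, p = 0.005124, reject H0 at alpha = 0.05.


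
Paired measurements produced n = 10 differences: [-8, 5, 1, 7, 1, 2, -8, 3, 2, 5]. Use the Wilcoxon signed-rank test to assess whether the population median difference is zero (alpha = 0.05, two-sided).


Step 1: Drop any zero differences (none here) and take |d_i|.
|d| = [8, 5, 1, 7, 1, 2, 8, 3, 2, 5]
Step 2: Midrank |d_i| (ties get averaged ranks).
ranks: |8|->9.5, |5|->6.5, |1|->1.5, |7|->8, |1|->1.5, |2|->3.5, |8|->9.5, |3|->5, |2|->3.5, |5|->6.5
Step 3: Attach original signs; sum ranks with positive sign and with negative sign.
W+ = 6.5 + 1.5 + 8 + 1.5 + 3.5 + 5 + 3.5 + 6.5 = 36
W- = 9.5 + 9.5 = 19
(Check: W+ + W- = 55 should equal n(n+1)/2 = 55.)
Step 4: Test statistic W = min(W+, W-) = 19.
Step 5: Ties in |d|, so use the tie-corrected normal approximation.
        E[W] = n(n+1)/4 = 10*11/4 = 27.5.
        Tie groups: |d|=1 (t=2), |d|=2 (t=2), |d|=5 (t=2), |d|=8 (t=2); sum(t^3 - t) = 24.
        Var[W] = n(n+1)(2n+1)/24 - sum(t^3-t)/48 = 2310/24 - 24/48 = 95.75.
        z = (W - E[W]) / sqrt(Var[W]) = (19 - 27.5) / 9.7852 = -0.8687.
        Two-sided p = 2*Phi(z) = 0.385033.
Step 6: alpha = 0.05. fail to reject H0.

W+ = 36, W- = 19, W = min = 19, p = 0.385033, fail to reject H0.


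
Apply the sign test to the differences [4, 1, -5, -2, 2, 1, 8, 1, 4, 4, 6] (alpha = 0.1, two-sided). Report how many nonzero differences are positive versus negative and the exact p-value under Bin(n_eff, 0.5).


Step 1: Discard zero differences. Original n = 11; n_eff = number of nonzero differences = 11.
Nonzero differences (with sign): +4, +1, -5, -2, +2, +1, +8, +1, +4, +4, +6
Step 2: Count signs: positive = 9, negative = 2.
Step 3: Under H0: P(positive) = 0.5, so the number of positives S ~ Bin(11, 0.5).
Step 4: Two-sided exact p-value = sum of Bin(11,0.5) probabilities at or below the observed probability = 0.065430.
Step 5: alpha = 0.1. reject H0.

n_eff = 11, pos = 9, neg = 2, p = 0.065430, reject H0.


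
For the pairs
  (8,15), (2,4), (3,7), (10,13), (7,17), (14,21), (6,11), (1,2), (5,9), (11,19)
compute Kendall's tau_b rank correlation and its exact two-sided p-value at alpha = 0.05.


Step 1: Enumerate the 45 unordered pairs (i,j) with i<j and classify each by sign(x_j-x_i) * sign(y_j-y_i).
  (1,2):dx=-6,dy=-11->C; (1,3):dx=-5,dy=-8->C; (1,4):dx=+2,dy=-2->D; (1,5):dx=-1,dy=+2->D
  (1,6):dx=+6,dy=+6->C; (1,7):dx=-2,dy=-4->C; (1,8):dx=-7,dy=-13->C; (1,9):dx=-3,dy=-6->C
  (1,10):dx=+3,dy=+4->C; (2,3):dx=+1,dy=+3->C; (2,4):dx=+8,dy=+9->C; (2,5):dx=+5,dy=+13->C
  (2,6):dx=+12,dy=+17->C; (2,7):dx=+4,dy=+7->C; (2,8):dx=-1,dy=-2->C; (2,9):dx=+3,dy=+5->C
  (2,10):dx=+9,dy=+15->C; (3,4):dx=+7,dy=+6->C; (3,5):dx=+4,dy=+10->C; (3,6):dx=+11,dy=+14->C
  (3,7):dx=+3,dy=+4->C; (3,8):dx=-2,dy=-5->C; (3,9):dx=+2,dy=+2->C; (3,10):dx=+8,dy=+12->C
  (4,5):dx=-3,dy=+4->D; (4,6):dx=+4,dy=+8->C; (4,7):dx=-4,dy=-2->C; (4,8):dx=-9,dy=-11->C
  (4,9):dx=-5,dy=-4->C; (4,10):dx=+1,dy=+6->C; (5,6):dx=+7,dy=+4->C; (5,7):dx=-1,dy=-6->C
  (5,8):dx=-6,dy=-15->C; (5,9):dx=-2,dy=-8->C; (5,10):dx=+4,dy=+2->C; (6,7):dx=-8,dy=-10->C
  (6,8):dx=-13,dy=-19->C; (6,9):dx=-9,dy=-12->C; (6,10):dx=-3,dy=-2->C; (7,8):dx=-5,dy=-9->C
  (7,9):dx=-1,dy=-2->C; (7,10):dx=+5,dy=+8->C; (8,9):dx=+4,dy=+7->C; (8,10):dx=+10,dy=+17->C
  (9,10):dx=+6,dy=+10->C
Step 2: C = 42, D = 3, total pairs = 45.
Step 3: tau = (C - D)/(n(n-1)/2) = (42 - 3)/45 = 0.866667.
Step 4: Exact two-sided p-value (enumerate n! = 3628800 permutations of y under H0): p = 0.000115.
Step 5: alpha = 0.05. reject H0.

tau_b = 0.8667 (C=42, D=3), p = 0.000115, reject H0.


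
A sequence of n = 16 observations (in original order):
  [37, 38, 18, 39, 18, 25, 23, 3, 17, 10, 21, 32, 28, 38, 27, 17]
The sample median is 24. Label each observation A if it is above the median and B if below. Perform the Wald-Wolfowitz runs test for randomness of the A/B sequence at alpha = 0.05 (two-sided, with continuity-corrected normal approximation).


Step 1: Compute median = 24; label A = above, B = below.
Labels in order: AABABABBBBBAAAAB  (n_A = 8, n_B = 8)
Step 2: Count runs R = 8.
Step 3: Under H0 (random ordering), E[R] = 2*n_A*n_B/(n_A+n_B) + 1 = 2*8*8/16 + 1 = 9.0000.
        Var[R] = 2*n_A*n_B*(2*n_A*n_B - n_A - n_B) / ((n_A+n_B)^2 * (n_A+n_B-1)) = 14336/3840 = 3.7333.
        SD[R] = 1.9322.
Step 4: Continuity-corrected z = (R + 0.5 - E[R]) / SD[R] = (8 + 0.5 - 9.0000) / 1.9322 = -0.2588.
Step 5: Two-sided p-value via normal approximation = 2*(1 - Phi(|z|)) = 0.795809.
Step 6: alpha = 0.05. fail to reject H0.

R = 8, z = -0.2588, p = 0.795809, fail to reject H0.


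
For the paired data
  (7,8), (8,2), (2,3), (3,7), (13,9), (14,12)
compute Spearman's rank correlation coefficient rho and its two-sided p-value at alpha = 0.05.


Step 1: Rank x and y separately (midranks; no ties here).
rank(x): 7->3, 8->4, 2->1, 3->2, 13->5, 14->6
rank(y): 8->4, 2->1, 3->2, 7->3, 9->5, 12->6
Step 2: d_i = R_x(i) - R_y(i); compute d_i^2.
  (3-4)^2=1, (4-1)^2=9, (1-2)^2=1, (2-3)^2=1, (5-5)^2=0, (6-6)^2=0
sum(d^2) = 12.
Step 3: rho = 1 - 6*12 / (6*(6^2 - 1)) = 1 - 72/210 = 0.657143.
Step 4: Under H0, t = rho * sqrt((n-2)/(1-rho^2)) = 1.7436 ~ t(4).
Step 5: Two-sided p-value from the t-distribution with 4 df = 0.156175.
Step 6: alpha = 0.05. fail to reject H0.

rho = 0.6571, p = 0.156175, fail to reject H0 at alpha = 0.05.


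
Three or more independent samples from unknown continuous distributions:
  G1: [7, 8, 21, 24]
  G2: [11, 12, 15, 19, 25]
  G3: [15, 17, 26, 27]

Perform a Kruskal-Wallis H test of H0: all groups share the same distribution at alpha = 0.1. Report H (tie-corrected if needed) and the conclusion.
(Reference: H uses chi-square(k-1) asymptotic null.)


Step 1: Combine all N = 13 observations and assign midranks.
sorted (value, group, rank): (7,G1,1), (8,G1,2), (11,G2,3), (12,G2,4), (15,G2,5.5), (15,G3,5.5), (17,G3,7), (19,G2,8), (21,G1,9), (24,G1,10), (25,G2,11), (26,G3,12), (27,G3,13)
Step 2: Sum ranks within each group.
R_1 = 22 (n_1 = 4)
R_2 = 31.5 (n_2 = 5)
R_3 = 37.5 (n_3 = 4)
Step 3: H = 12/(N(N+1)) * sum(R_i^2/n_i) - 3(N+1)
     = 12/(13*14) * (22^2/4 + 31.5^2/5 + 37.5^2/4) - 3*14
     = 0.065934 * 671.013 - 42
     = 2.242582.
Step 4: Ties present; correction factor C = 1 - 6/(13^3 - 13) = 0.997253. Corrected H = 2.242582 / 0.997253 = 2.248760.
Step 5: Under H0, H ~ chi^2(2); p-value = 0.324854.
Step 6: alpha = 0.1. fail to reject H0.

H = 2.2488, df = 2, p = 0.324854, fail to reject H0.


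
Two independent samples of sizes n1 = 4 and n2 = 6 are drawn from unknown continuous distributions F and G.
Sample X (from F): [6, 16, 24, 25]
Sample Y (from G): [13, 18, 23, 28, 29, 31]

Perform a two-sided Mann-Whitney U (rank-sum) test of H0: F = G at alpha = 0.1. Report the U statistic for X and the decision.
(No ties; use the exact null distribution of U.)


Step 1: Combine and sort all 10 observations; assign midranks.
sorted (value, group): (6,X), (13,Y), (16,X), (18,Y), (23,Y), (24,X), (25,X), (28,Y), (29,Y), (31,Y)
ranks: 6->1, 13->2, 16->3, 18->4, 23->5, 24->6, 25->7, 28->8, 29->9, 31->10
Step 2: Rank sum for X: R1 = 1 + 3 + 6 + 7 = 17.
Step 3: U_X = R1 - n1(n1+1)/2 = 17 - 4*5/2 = 17 - 10 = 7.
       U_Y = n1*n2 - U_X = 24 - 7 = 17.
Step 4: No ties, so the exact null distribution of U (based on enumerating the C(10,4) = 210 equally likely rank assignments) gives the two-sided p-value.
Step 5: p-value = 0.352381; compare to alpha = 0.1. fail to reject H0.

U_X = 7, p = 0.352381, fail to reject H0 at alpha = 0.1.


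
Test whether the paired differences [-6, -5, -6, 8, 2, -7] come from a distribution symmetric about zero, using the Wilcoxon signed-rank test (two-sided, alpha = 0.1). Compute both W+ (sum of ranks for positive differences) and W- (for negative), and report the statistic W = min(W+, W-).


Step 1: Drop any zero differences (none here) and take |d_i|.
|d| = [6, 5, 6, 8, 2, 7]
Step 2: Midrank |d_i| (ties get averaged ranks).
ranks: |6|->3.5, |5|->2, |6|->3.5, |8|->6, |2|->1, |7|->5
Step 3: Attach original signs; sum ranks with positive sign and with negative sign.
W+ = 6 + 1 = 7
W- = 3.5 + 2 + 3.5 + 5 = 14
(Check: W+ + W- = 21 should equal n(n+1)/2 = 21.)
Step 4: Test statistic W = min(W+, W-) = 7.
Step 5: Ties in |d|, so use the tie-corrected normal approximation.
        E[W] = n(n+1)/4 = 6*7/4 = 10.5.
        Tie groups: |d|=6 (t=2); sum(t^3 - t) = 6.
        Var[W] = n(n+1)(2n+1)/24 - sum(t^3-t)/48 = 546/24 - 6/48 = 22.625.
        z = (W - E[W]) / sqrt(Var[W]) = (7 - 10.5) / 4.7566 = -0.7358.
        Two-sided p = 2*Phi(z) = 0.461838.
Step 6: alpha = 0.1. fail to reject H0.

W+ = 7, W- = 14, W = min = 7, p = 0.461838, fail to reject H0.


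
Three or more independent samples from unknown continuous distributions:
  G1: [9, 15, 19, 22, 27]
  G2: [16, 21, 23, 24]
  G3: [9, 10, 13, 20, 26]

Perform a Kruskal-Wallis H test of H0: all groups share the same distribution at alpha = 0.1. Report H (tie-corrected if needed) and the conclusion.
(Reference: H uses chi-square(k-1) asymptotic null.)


Step 1: Combine all N = 14 observations and assign midranks.
sorted (value, group, rank): (9,G1,1.5), (9,G3,1.5), (10,G3,3), (13,G3,4), (15,G1,5), (16,G2,6), (19,G1,7), (20,G3,8), (21,G2,9), (22,G1,10), (23,G2,11), (24,G2,12), (26,G3,13), (27,G1,14)
Step 2: Sum ranks within each group.
R_1 = 37.5 (n_1 = 5)
R_2 = 38 (n_2 = 4)
R_3 = 29.5 (n_3 = 5)
Step 3: H = 12/(N(N+1)) * sum(R_i^2/n_i) - 3(N+1)
     = 12/(14*15) * (37.5^2/5 + 38^2/4 + 29.5^2/5) - 3*15
     = 0.057143 * 816.3 - 45
     = 1.645714.
Step 4: Ties present; correction factor C = 1 - 6/(14^3 - 14) = 0.997802. Corrected H = 1.645714 / 0.997802 = 1.649339.
Step 5: Under H0, H ~ chi^2(2); p-value = 0.438380.
Step 6: alpha = 0.1. fail to reject H0.

H = 1.6493, df = 2, p = 0.438380, fail to reject H0.


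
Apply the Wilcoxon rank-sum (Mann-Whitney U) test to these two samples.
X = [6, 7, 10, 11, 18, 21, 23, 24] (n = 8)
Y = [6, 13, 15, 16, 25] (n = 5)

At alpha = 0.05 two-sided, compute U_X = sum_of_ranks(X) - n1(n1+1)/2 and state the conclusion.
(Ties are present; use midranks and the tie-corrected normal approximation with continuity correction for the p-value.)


Step 1: Combine and sort all 13 observations; assign midranks.
sorted (value, group): (6,X), (6,Y), (7,X), (10,X), (11,X), (13,Y), (15,Y), (16,Y), (18,X), (21,X), (23,X), (24,X), (25,Y)
ranks: 6->1.5, 6->1.5, 7->3, 10->4, 11->5, 13->6, 15->7, 16->8, 18->9, 21->10, 23->11, 24->12, 25->13
Step 2: Rank sum for X: R1 = 1.5 + 3 + 4 + 5 + 9 + 10 + 11 + 12 = 55.5.
Step 3: U_X = R1 - n1(n1+1)/2 = 55.5 - 8*9/2 = 55.5 - 36 = 19.5.
       U_Y = n1*n2 - U_X = 40 - 19.5 = 20.5.
Step 4: Ties are present, so use the tie-corrected normal approximation (with continuity correction) for the p-value.
Step 5: p-value = 1.000000; compare to alpha = 0.05. fail to reject H0.

U_X = 19.5, p = 1.000000, fail to reject H0 at alpha = 0.05.


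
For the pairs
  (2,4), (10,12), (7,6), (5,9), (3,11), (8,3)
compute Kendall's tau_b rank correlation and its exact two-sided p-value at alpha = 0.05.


Step 1: Enumerate the 15 unordered pairs (i,j) with i<j and classify each by sign(x_j-x_i) * sign(y_j-y_i).
  (1,2):dx=+8,dy=+8->C; (1,3):dx=+5,dy=+2->C; (1,4):dx=+3,dy=+5->C; (1,5):dx=+1,dy=+7->C
  (1,6):dx=+6,dy=-1->D; (2,3):dx=-3,dy=-6->C; (2,4):dx=-5,dy=-3->C; (2,5):dx=-7,dy=-1->C
  (2,6):dx=-2,dy=-9->C; (3,4):dx=-2,dy=+3->D; (3,5):dx=-4,dy=+5->D; (3,6):dx=+1,dy=-3->D
  (4,5):dx=-2,dy=+2->D; (4,6):dx=+3,dy=-6->D; (5,6):dx=+5,dy=-8->D
Step 2: C = 8, D = 7, total pairs = 15.
Step 3: tau = (C - D)/(n(n-1)/2) = (8 - 7)/15 = 0.066667.
Step 4: Exact two-sided p-value (enumerate n! = 720 permutations of y under H0): p = 1.000000.
Step 5: alpha = 0.05. fail to reject H0.

tau_b = 0.0667 (C=8, D=7), p = 1.000000, fail to reject H0.


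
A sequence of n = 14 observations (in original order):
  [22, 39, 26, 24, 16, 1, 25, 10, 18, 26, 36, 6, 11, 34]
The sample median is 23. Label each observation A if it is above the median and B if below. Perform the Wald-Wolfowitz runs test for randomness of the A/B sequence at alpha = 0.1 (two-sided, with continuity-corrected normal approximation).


Step 1: Compute median = 23; label A = above, B = below.
Labels in order: BAAABBABBAABBA  (n_A = 7, n_B = 7)
Step 2: Count runs R = 8.
Step 3: Under H0 (random ordering), E[R] = 2*n_A*n_B/(n_A+n_B) + 1 = 2*7*7/14 + 1 = 8.0000.
        Var[R] = 2*n_A*n_B*(2*n_A*n_B - n_A - n_B) / ((n_A+n_B)^2 * (n_A+n_B-1)) = 8232/2548 = 3.2308.
        SD[R] = 1.7974.
Step 4: R = E[R], so z = 0 with no continuity correction.
Step 5: Two-sided p-value via normal approximation = 2*(1 - Phi(|z|)) = 1.000000.
Step 6: alpha = 0.1. fail to reject H0.

R = 8, z = 0.0000, p = 1.000000, fail to reject H0.


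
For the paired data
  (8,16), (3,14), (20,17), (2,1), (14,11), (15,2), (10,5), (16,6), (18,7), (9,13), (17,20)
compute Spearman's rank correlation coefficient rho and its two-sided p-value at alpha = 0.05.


Step 1: Rank x and y separately (midranks; no ties here).
rank(x): 8->3, 3->2, 20->11, 2->1, 14->6, 15->7, 10->5, 16->8, 18->10, 9->4, 17->9
rank(y): 16->9, 14->8, 17->10, 1->1, 11->6, 2->2, 5->3, 6->4, 7->5, 13->7, 20->11
Step 2: d_i = R_x(i) - R_y(i); compute d_i^2.
  (3-9)^2=36, (2-8)^2=36, (11-10)^2=1, (1-1)^2=0, (6-6)^2=0, (7-2)^2=25, (5-3)^2=4, (8-4)^2=16, (10-5)^2=25, (4-7)^2=9, (9-11)^2=4
sum(d^2) = 156.
Step 3: rho = 1 - 6*156 / (11*(11^2 - 1)) = 1 - 936/1320 = 0.290909.
Step 4: Under H0, t = rho * sqrt((n-2)/(1-rho^2)) = 0.9122 ~ t(9).
Step 5: Two-sided p-value from the t-distribution with 9 df = 0.385457.
Step 6: alpha = 0.05. fail to reject H0.

rho = 0.2909, p = 0.385457, fail to reject H0 at alpha = 0.05.
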